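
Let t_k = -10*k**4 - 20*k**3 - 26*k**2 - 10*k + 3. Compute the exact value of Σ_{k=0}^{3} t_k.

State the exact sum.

Σ = -2112

Ratio r(k) = (10*k**4 + 60*k**3 + 146*k**2 + 162*k + 63)/(10*k**4 + 20*k**3 + 26*k**2 + 10*k - 3).
Normal form (A,B,C) = (1, 1, k**4 + 2*k**3 + 13*k**2/5 + k - 3/10).
Key eq: (1)·f(k+1) = (1)·f(k) + (k**4 + 2*k**3 + 13*k**2/5 + k - 3/10).
Degrees (0,0,4) ⇒ d ≤ 5.
Match coefficients ⇒ f(k) = k*(2*k**4 + 2*k**2 - 3*k - 4)/10.
So s_k = (B(k−1)f/C)·t_k = (k*(2*k**4 + 2*k**2 - 3*k - 4)/(10*k**4 + 20*k**3 + 26*k**2 + 10*k - 3))·t_k = k*(-2*k**4 - 2*k**2 + 3*k + 4).
Verify: -10*k**4 - 20*k**3 - 26*k**2 - 10*k + 3 matches t_k.
Sum = s_(4) − s_(0); s_(4) = -2112, s_(0) = 0 ⇒ -2112.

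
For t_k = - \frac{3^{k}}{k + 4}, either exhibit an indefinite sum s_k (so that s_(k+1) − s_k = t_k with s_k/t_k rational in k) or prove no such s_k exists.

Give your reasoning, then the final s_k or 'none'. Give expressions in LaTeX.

none (Gosper's algorithm certifies no s_k)

r(k) = 3*(k + 4)/(k + 5) after simplifying.
So A=3*k + 12 and B=k + 5, with C=1.
Key eq: (3*k + 12)·f(k+1) = (k + 4)·f(k) + (1).
deg f ≤ -1 (via 1,1,0).
Negative degree bound (-1): no f exists, t_k not Gosper-summable.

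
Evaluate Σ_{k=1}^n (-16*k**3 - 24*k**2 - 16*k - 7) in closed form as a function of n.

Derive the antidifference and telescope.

S(n) = n*(-4*n**3 - 16*n**2 - 24*n - 19)

r(k) = (16*k**3 + 72*k**2 + 112*k + 63)/(16*k**3 + 24*k**2 + 16*k + 7) after simplifying.
Normal form (A,B,C) = (1, 1, k**3 + 3*k**2/2 + k + 7/16).
Key eq: (1)·f(k+1) = (1)·f(k) + (k**3 + 3*k**2/2 + k + 7/16).
From deg A=0, deg B=0, deg C=3: d=4.
Coefficient equations give f(k) = k*(4*k**3 + 3)/16.
So s_k = (B(k−1)f/C)·t_k = (k*(4*k**3 + 3)/(16*k**3 + 24*k**2 + 16*k + 7))·t_k = k*(-4*k**3 - 3).
Δs = -16*k**3 - 24*k**2 - 16*k - 7, as required.
Telescope: S(n) = s_(n+1) − s_(1) = -4*n**4 - 16*n**3 - 24*n**2 - 19*n - 7 − (-7) = n*(-4*n**3 - 16*n**2 - 24*n - 19).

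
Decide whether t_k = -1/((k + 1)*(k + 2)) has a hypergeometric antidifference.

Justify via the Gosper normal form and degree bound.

r(k) = (k + 1)/(k + 3) after simplifying.
Gosper form: A/B · C(k+1)/C(k) with A=k + 1, B=k + 3, C=1.
Set up (k + 1)·f(k+1) − (k + 2)·f(k) − (1) = 0.
From deg A=1, deg B=1, deg C=0: d=1.
Coefficient equations give f(k) = k.
R(k) = B(k−1)·f(k)/C(k) = k*(k + 2); s_k = R·t_k = -k/(k + 1).
Verify: -1/(k**2 + 3*k + 2) matches t_k.

Yes. s_k = -k/(k + 1).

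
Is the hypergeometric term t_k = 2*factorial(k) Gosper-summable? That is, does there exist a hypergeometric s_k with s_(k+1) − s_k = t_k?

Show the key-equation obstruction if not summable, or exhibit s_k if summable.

Step 1: r(k) = k + 1.
Normal form (A,B,C) = (k + 1, 1, 1).
Key eq: (k + 1)·f(k+1) = (1)·f(k) + (1).
Bound: deg f ≤ -1.
Bound -1 < 0, so the key equation has no polynomial solution.

No. Not Gosper-summable.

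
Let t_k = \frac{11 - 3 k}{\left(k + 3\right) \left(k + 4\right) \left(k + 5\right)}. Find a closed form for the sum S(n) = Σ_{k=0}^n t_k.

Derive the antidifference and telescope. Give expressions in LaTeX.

S(n) = \frac{n^{2} + 45 n + 44}{12 \left(n^{2} + 9 n + 20\right)}

Ratio r(k) = (k + 3)*(3*k - 8)/((k + 6)*(3*k - 11)).
Factor: A=k + 3; B=k + 6; C=k - 11/3.
Set up (k + 3)·f(k+1) − (k + 5)·f(k) − (k - 11/3) = 0.
Bound: deg f ≤ 2.
A polynomial solution: f(k) = -k*(k + 43)/36.
Then R = B(k−1)f/C = -k*(k + 5)*(k + 43)/(12*(3*k - 11)), so s_k = R(k)·t_k = k*(k + 43)/(12*(k + 3)*(k + 4)).
Δs = (11 - 3*k)/(k**3 + 12*k**2 + 47*k + 60), as required.
Σ_(k=0)^n t_k = s_(n+1) − s_(0) = ((n**2 + 45*n + 44)/(12*(n**2 + 9*n + 20))) − (0), i.e. (n**2 + 45*n + 44)/(12*(n**2 + 9*n + 20)).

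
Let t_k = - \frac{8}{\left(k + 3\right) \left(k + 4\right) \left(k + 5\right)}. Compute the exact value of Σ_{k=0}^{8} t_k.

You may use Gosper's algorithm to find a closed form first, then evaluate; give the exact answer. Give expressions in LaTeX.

Σ = -4/13

Ratio r(k) = (k + 3)/(k + 6).
Normal form (A,B,C) = (k + 3, k + 6, 1).
Solve (k + 3)·f(k+1) − (k + 5)·f(k) = 1.
Degrees (1,1,0) ⇒ d ≤ 2.
Match coefficients ⇒ f(k) = k*(k + 7)/24.
R(k) = B(k−1)·f(k)/C(k) = k*(k + 5)*(k + 7)/24; s_k = R·t_k = k*(-k - 7)/(3*(k + 3)*(k + 4)).
s_(k+1) − s_k = -8/(k**3 + 12*k**2 + 47*k + 60) = t_k.
Evaluate s at k=9 and k=0: -4/13 and 0; difference -4/13.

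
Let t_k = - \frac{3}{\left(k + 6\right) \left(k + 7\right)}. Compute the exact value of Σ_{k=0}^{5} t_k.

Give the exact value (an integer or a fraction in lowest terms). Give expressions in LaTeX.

Step 1: r(k) = (k + 6)/(k + 8).
Take A(k)=k + 6, B(k)=k + 8, C(k)=1.
Key eq: (k + 6)·f(k+1) = (k + 7)·f(k) + (1).
From deg A=1, deg B=1, deg C=0: d=1.
Coefficient equations give f(k) = k/6.
Certificate R = B(k−1)f/C = k*(k + 7)/6 gives s_k = -k/(2*k + 12).
Verify: -3/(k**2 + 13*k + 42) matches t_k.
Telescoping: Σ = s_(6) − s_(0) = -1/4 − (0) = -1/4.

Σ = -1/4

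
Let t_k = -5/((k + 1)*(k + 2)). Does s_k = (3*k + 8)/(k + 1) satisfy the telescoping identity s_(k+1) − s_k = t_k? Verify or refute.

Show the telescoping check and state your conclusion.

s_(k+1) = (3*k + 11)/(k + 2)
s_(k+1) − s_k = -5/(k**2 + 3*k + 2)
(s_(k+1) − s_k) − t_k = 0

valid (s_(k+1) − s_k reduces to t_k)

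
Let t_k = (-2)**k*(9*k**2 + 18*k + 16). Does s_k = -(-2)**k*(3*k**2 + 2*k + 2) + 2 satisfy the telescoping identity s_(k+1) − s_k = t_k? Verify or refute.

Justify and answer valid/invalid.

s_(k+1) = 2*(-2)**k*(2*k + 3*(k + 1)**2 + 4) + 2
s_(k+1) − s_k = (-2)**k*(9*k**2 + 18*k + 16)
(s_(k+1) − s_k) − t_k = 0

valid (s_(k+1) − s_k reduces to t_k)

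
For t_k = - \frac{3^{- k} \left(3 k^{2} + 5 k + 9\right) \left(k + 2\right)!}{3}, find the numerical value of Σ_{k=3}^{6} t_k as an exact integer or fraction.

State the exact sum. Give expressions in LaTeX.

Compute t_(k+1)/t_k: get (k + 3)*(5*k + 3*(k + 1)**2 + 14)/(3*(3*k**2 + 5*k + 9)).
So A=k/3 + 1 and B=1, with C=k**2 + 5*k/3 + 3.
f must satisfy (k/3 + 1)·f(k+1) − (1)·f(k) = k**2 + 5*k/3 + 3.
From deg A=1, deg B=0, deg C=2: d=1.
A polynomial solution: f(k) = 3*k + 2.
Certificate R = B(k−1)f/C = 3*(3*k + 2)/(3*k**2 + 5*k + 9) gives s_k = -(3*k + 2)*factorial(k + 2)/3**k.
Verify: -(3*k**2 + 5*k + 9)*factorial(k + 2)/(3*3**k) matches t_k.
Telescoping: Σ = s_(7) − s_(3) = -103040/27 − (-440/9) = -101720/27.

Σ = -101720/27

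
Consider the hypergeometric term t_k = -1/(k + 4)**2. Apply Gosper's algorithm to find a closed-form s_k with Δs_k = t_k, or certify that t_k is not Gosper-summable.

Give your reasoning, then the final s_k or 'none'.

not Gosper-summable; s_k does not exist

Compute t_(k+1)/t_k: get (k + 4)**2/(k + 5)**2.
Normal form (A,B,C) = (k**2 + 8*k + 16, k**2 + 10*k + 25, 1).
Set up (k**2 + 8*k + 16)·f(k+1) − (k**2 + 8*k + 16)·f(k) − (1) = 0.
Degrees (2,2,0) ⇒ d ≤ 0.
Write f(k) = c0. Then LHS − RHS = -1, requiring -1 = 0: contradictory. No certificate.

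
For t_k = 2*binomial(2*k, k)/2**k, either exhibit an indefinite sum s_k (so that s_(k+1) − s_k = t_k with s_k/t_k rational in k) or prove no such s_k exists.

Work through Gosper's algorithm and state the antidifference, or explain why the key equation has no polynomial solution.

none (Gosper's algorithm certifies no s_k)

Step 1: r(k) = (2*k + 1)/(k + 1).
Take A(k)=2*k + 1, B(k)=k + 1, C(k)=1.
Solve (2*k + 1)·f(k+1) − (k)·f(k) = 1.
From deg A=1, deg B=1, deg C=0: d=-1.
deg f ≤ -1 is impossible — no certificate.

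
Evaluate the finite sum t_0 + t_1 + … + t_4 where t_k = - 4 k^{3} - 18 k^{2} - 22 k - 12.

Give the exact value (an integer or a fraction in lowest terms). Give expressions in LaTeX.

Σ = -1220

r(k) = (2*k**3 + 15*k**2 + 35*k + 28)/(2*k**3 + 9*k**2 + 11*k + 6) after simplifying.
A = 1, B = 1, C = k**3 + 9*k**2/2 + 11*k/2 + 3.
Solve (1)·f(k+1) − (1)·f(k) = k**3 + 9*k**2/2 + 11*k/2 + 3.
deg f ≤ 4 (via 0,0,3).
Match coefficients ⇒ f(k) = k*(k**3 + 4*k**2 + 3*k + 4)/4.
Certificate R = B(k−1)f/C = k*(k**3 + 4*k**2 + 3*k + 4)/(2*(k + 3)*(2*k**2 + 3*k + 2)) gives s_k = k*(-k**3 - 4*k**2 - 3*k - 4).
s_(k+1) − s_k = -4*k**3 - 18*k**2 - 22*k - 12 = t_k.
Evaluate s at k=5 and k=0: -1220 and 0; difference -1220.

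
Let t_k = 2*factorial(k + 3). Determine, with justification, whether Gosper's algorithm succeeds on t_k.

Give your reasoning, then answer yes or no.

No. Not Gosper-summable.

The ratio is k + 4.
Take A(k)=k + 4, B(k)=1, C(k)=1.
Set up (k + 4)·f(k+1) − (1)·f(k) − (1) = 0.
d = -1 from the (1,0,0) case.
deg f ≤ -1 is impossible — no certificate.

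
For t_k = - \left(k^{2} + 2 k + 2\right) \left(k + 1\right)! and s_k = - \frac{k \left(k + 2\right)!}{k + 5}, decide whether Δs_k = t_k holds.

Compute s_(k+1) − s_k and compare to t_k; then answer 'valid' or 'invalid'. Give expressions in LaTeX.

Invalid: residual \frac{3 \left(k^{3} + 7 k^{2} + 11 k + 10\right) \left(k + 1\right)!}{\left(k + 5\right) \left(k + 6\right)} ≠ 0.

s_(k+1) = -(k + 1)*factorial(k + 3)/(k + 6)
s_(k+1) − s_k = -(k**3 + 8*k**2 + 17*k + 15)*factorial(k + 2)/((k + 5)*(k + 6))
(s_(k+1) − s_k) − t_k = 3*(k**3 + 7*k**2 + 11*k + 10)*factorial(k + 1)/((k + 5)*(k + 6))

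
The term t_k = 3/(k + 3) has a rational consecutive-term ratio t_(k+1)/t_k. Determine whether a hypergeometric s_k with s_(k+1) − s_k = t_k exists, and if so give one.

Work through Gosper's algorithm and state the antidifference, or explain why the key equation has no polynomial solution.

Step 1: r(k) = (k + 3)/(k + 4).
Gosper form: A/B · C(k+1)/C(k) with A=k + 3, B=k + 4, C=1.
Solve (k + 3)·f(k+1) − (k + 3)·f(k) = 1.
From deg A=1, deg B=1, deg C=0: d=0.
f = c0 ⇒ A·f(k+1) − B(k−1)·f(k) − C = -1. The system {-1 = 0} is inconsistent; no antidifference.

none — t_k is not Gosper-summable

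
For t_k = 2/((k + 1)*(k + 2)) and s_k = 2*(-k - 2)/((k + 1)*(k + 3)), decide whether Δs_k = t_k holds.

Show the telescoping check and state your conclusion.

Invalid: residual 2*(-2*k - 5)/(k**4 + 10*k**3 + 35*k**2 + 50*k + 24) ≠ 0.

s_(k+1) = 2*(-k - 3)/((k + 2)*(k + 4))
s_(k+1) − s_k = 2*(k**2 + 5*k + 7)/(k**4 + 10*k**3 + 35*k**2 + 50*k + 24)
(s_(k+1) − s_k) − t_k = 2*(-2*k - 5)/(k**4 + 10*k**3 + 35*k**2 + 50*k + 24)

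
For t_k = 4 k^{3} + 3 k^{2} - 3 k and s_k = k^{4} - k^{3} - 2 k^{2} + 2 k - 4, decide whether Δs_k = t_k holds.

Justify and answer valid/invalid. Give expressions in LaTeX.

s_(k+1) = k**4 + 3*k**3 + k**2 - k - 4
s_(k+1) − s_k = k*(4*k**2 + 3*k - 3)
(s_(k+1) − s_k) − t_k = 0

Valid — Δs_k = t_k.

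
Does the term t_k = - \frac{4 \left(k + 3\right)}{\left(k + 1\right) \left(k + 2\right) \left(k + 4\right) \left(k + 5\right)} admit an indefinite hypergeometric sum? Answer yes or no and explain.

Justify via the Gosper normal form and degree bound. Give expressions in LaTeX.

t_(k+1)/t_k = (k + 1)*(k + 4)**2/((k + 3)**2*(k + 6)).
Factor: A=k + 1; B=k + 6; C=k**2 + 6*k + 9.
Set up (k + 1)·f(k+1) − (k + 5)·f(k) − (k**2 + 6*k + 9) = 0.
Degrees (1,1,2) ⇒ d ≤ 4.
Coefficient equations give f(k) = k*(k + 2)*(k + 3)*(k + 5)/8.
Get s_k = R·t_k = k*(-k - 5)/(2*(k**2 + 5*k + 4)) with R(k) = B(k−1)f(k)/C(k) = k*(k + 2)*(k + 5)**2/(8*(k + 3)).
Check: Δs_k = 4*(-k - 3)/(k**4 + 12*k**3 + 49*k**2 + 78*k + 40). ✓

Yes. s_k = \frac{k \left(- k - 5\right)}{2 \left(k^{2} + 5 k + 4\right)}.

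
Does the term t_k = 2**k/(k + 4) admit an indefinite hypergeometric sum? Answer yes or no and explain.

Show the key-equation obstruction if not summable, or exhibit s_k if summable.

The ratio is 2*(k + 4)/(k + 5).
A = 2*k + 8, B = k + 5, C = 1.
Key eq: (2*k + 8)·f(k+1) = (k + 4)·f(k) + (1).
deg f ≤ -1 (via 1,1,0).
Negative degree bound (-1): no f exists, t_k not Gosper-summable.

No; the degree bound rules out any f.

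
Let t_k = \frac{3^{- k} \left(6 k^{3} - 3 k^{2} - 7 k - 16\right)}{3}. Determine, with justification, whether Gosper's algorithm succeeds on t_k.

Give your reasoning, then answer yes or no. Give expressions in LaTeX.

r(k) = (6*k**3 + 15*k**2 + 5*k - 20)/(3*(6*k**3 - 3*k**2 - 7*k - 16)) after simplifying.
Normal form (A,B,C) = (1/3, 1, k**3 - k**2/2 - 7*k/6 - 8/3).
Key eq: (1/3)·f(k+1) = (1)·f(k) + (k**3 - k**2/2 - 7*k/6 - 8/3).
deg f ≤ 3 (via 0,0,3).
Coefficient equations give f(k) = -(3*k**3 + 3*k**2 + 4*k - 3)/2.
So s_k = (B(k−1)f/C)·t_k = (-3*(3*k**3 + 3*k**2 + 4*k - 3)/(6*k**3 - 3*k**2 - 7*k - 16))·t_k = (-3*k**3 - 3*k**2 - 4*k + 3)/3**k.
Verify: (6*k**3 - 3*k**2 - 7*k - 16)/(3*3**k) matches t_k.

Yes. s_k = 3^{- k} \left(- 3 k^{3} - 3 k^{2} - 4 k + 3\right).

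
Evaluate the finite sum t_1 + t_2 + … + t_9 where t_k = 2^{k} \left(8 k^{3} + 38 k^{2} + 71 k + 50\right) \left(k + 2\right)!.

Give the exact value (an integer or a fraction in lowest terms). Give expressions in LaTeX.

t_(k+1)/t_k = 2*(8*k**4 + 86*k**3 + 357*k**2 + 680*k + 501)/(8*k**3 + 38*k**2 + 71*k + 50).
Factor: A=2*k + 6; B=1; C=k**3 + 19*k**2/4 + 71*k/8 + 25/4.
Key eq: (2*k + 6)·f(k+1) = (1)·f(k) + (k**3 + 19*k**2/4 + 71*k/8 + 25/4).
d = 2 from the (1,0,3) case.
A polynomial solution: f(k) = (4*k**2 + k + 4)/8.
Get s_k = R·t_k = 2**k*(4*k**2 + k + 4)*factorial(k + 2) with R(k) = B(k−1)f(k)/C(k) = (4*k**2 + k + 4)/(8*k**3 + 38*k**2 + 71*k + 50).
Δs = 2**k*(8*k**3 + 38*k**2 + 71*k + 50)*factorial(k + 2), as required.
Telescoping: Σ = s_(10) − s_(1) = 203066022297600 − (108) = 203066022297492.

Σ = 203066022297492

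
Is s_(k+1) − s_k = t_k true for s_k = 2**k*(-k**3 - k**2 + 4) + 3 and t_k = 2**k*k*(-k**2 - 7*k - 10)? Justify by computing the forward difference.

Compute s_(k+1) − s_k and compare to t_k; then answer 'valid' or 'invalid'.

s_(k+1) = 2**(k + 1)*(-(k + 1)**3 - (k + 1)**2 + 4) + 3
s_(k+1) − s_k = 2**k*k*(-k**2 - 7*k - 10)
(s_(k+1) − s_k) − t_k = 0

Valid: the claim telescopes to t_k.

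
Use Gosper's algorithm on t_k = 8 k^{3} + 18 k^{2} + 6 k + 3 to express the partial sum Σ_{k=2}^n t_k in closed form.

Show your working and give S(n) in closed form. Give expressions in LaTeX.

S(n) = 2 n^{4} + 10 n^{3} + 14 n^{2} + 9 n - 35

Ratio r(k) = (8*k**3 + 42*k**2 + 66*k + 35)/(8*k**3 + 18*k**2 + 6*k + 3).
Take A(k)=1, B(k)=1, C(k)=k**3 + 9*k**2/4 + 3*k/4 + 3/8.
Solve (1)·f(k+1) − (1)·f(k) = k**3 + 9*k**2/4 + 3*k/4 + 3/8.
deg f ≤ 4 (via 0,0,3).
Match coefficients ⇒ f(k) = k*(2*k**3 + 2*k**2 - 4*k + 3)/8.
So s_k = (B(k−1)f/C)·t_k = (k*(2*k**3 + 2*k**2 - 4*k + 3)/(8*k**3 + 18*k**2 + 6*k + 3))·t_k = k*(2*k**3 + 2*k**2 - 4*k + 3).
Verify: 8*k**3 + 18*k**2 + 6*k + 3 matches t_k.
Telescope: S(n) = s_(n+1) − s_(2) = 2*n**4 + 10*n**3 + 14*n**2 + 9*n + 3 − (38) = 2*n**4 + 10*n**3 + 14*n**2 + 9*n - 35.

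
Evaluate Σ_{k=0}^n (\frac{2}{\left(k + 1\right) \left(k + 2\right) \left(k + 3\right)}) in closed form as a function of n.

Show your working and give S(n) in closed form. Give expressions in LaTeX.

S(n) = \frac{n^{2} + 5 n + 4}{2 \left(n^{2} + 5 n + 6\right)}

t_(k+1)/t_k = (k + 1)/(k + 4).
So A=k + 1 and B=k + 4, with C=1.
f must satisfy (k + 1)·f(k+1) − (k + 3)·f(k) = 1.
From deg A=1, deg B=1, deg C=0: d=2.
Solving with deg f ≤ 2: f(k) = k*(k + 3)/4.
Then R = B(k−1)f/C = k*(k + 3)**2/4, so s_k = R(k)·t_k = k*(k + 3)/(2*(k + 1)*(k + 2)).
Check: Δs_k = 2/(k**3 + 6*k**2 + 11*k + 6). ✓
Telescope: S(n) = s_(n+1) − s_(0) = (n**2 + 5*n + 4)/(2*(n**2 + 5*n + 6)) − (0) = (n**2 + 5*n + 4)/(2*(n**2 + 5*n + 6)).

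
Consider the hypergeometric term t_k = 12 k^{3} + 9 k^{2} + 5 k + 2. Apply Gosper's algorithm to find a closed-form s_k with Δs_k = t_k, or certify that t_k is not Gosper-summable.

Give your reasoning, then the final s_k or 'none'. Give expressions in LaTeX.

t_(k+1)/t_k = (12*k**3 + 45*k**2 + 59*k + 28)/(12*k**3 + 9*k**2 + 5*k + 2).
So A=1 and B=1, with C=k**3 + 3*k**2/4 + 5*k/12 + 1/6.
Need (1)·f(k+1) − (1)·f(k) = k**3 + 3*k**2/4 + 5*k/12 + 1/6.
Bound: deg f ≤ 4.
Solve for f: f(k) = k*(3*k**3 - 3*k**2 + k + 1)/12 (degree 4 ≤ 4).
Get s_k = R·t_k = k*(3*k**3 - 3*k**2 + k + 1) with R(k) = B(k−1)f(k)/C(k) = k*(3*k**3 - 3*k**2 + k + 1)/(12*k**3 + 9*k**2 + 5*k + 2).
Δs = 12*k**3 + 9*k**2 + 5*k + 2, as required.

s_k = k \left(3 k^{3} - 3 k^{2} + k + 1\right)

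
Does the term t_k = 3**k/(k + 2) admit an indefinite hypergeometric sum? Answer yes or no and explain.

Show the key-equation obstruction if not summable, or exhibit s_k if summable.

No — key equation has no polynomial f.

Compute t_(k+1)/t_k: get 3*(k + 2)/(k + 3).
So A=3*k + 6 and B=k + 3, with C=1.
Key eq: (3*k + 6)·f(k+1) = (k + 2)·f(k) + (1).
d = -1 from the (1,1,0) case.
Negative degree bound (-1): no f exists, t_k not Gosper-summable.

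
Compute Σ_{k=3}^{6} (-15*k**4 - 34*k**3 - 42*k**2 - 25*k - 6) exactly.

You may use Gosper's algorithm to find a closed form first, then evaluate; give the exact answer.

Σ = -52644

t_(k+1)/t_k = (15*k**4 + 94*k**3 + 234*k**2 + 271*k + 122)/(15*k**4 + 34*k**3 + 42*k**2 + 25*k + 6).
Take A(k)=1, B(k)=1, C(k)=k**4 + 34*k**3/15 + 14*k**2/5 + 5*k/3 + 2/5.
Key eq: (1)·f(k+1) = (1)·f(k) + (k**4 + 34*k**3/15 + 14*k**2/5 + 5*k/3 + 2/5).
deg f ≤ 5 (via 0,0,4).
Coefficient equations give f(k) = k**3*(3*k**2 + k + 2)/15.
R(k) = B(k−1)·f(k)/C(k) = k**3*(3*k**2 + k + 2)/(15*k**4 + 34*k**3 + 42*k**2 + 25*k + 6); s_k = R·t_k = k**3*(-3*k**2 - k - 2).
s_(k+1) − s_k = -15*k**4 - 34*k**3 - 42*k**2 - 25*k - 6 = t_k.
Σ_(k=3)^(6) t_k = s_(7) − s_(3) = -53508 − (-864) = -52644.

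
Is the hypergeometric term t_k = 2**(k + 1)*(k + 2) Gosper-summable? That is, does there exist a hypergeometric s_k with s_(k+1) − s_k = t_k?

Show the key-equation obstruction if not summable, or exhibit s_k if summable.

Step 1: r(k) = 2*(k + 3)/(k + 2).
So A=2 and B=1, with C=k + 2.
f must satisfy (2)·f(k+1) − (1)·f(k) = k + 2.
deg f ≤ 1 (via 0,0,1).
Coefficient equations give f(k) = k.
Get s_k = R·t_k = 2**(k + 1)*k with R(k) = B(k−1)f(k)/C(k) = k/(k + 2).
s_(k+1) − s_k = 2**(k + 1)*(k + 2) = t_k.

Yes. s_k = 2**(k + 1)*k.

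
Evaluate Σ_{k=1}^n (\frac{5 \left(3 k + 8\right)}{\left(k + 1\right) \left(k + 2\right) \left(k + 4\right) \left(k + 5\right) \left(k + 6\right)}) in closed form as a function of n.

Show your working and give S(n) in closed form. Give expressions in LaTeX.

S(n) = \frac{n \left(n^{2} + 13 n + 52\right)}{12 \left(n^{3} + 13 n^{2} + 52 n + 60\right)}

Compute t_(k+1)/t_k: get (k + 1)*(k + 4)*(3*k + 11)/((k + 3)*(k + 7)*(3*k + 8)).
A = k + 1, B = k + 7, C = k**2 + 17*k/3 + 8.
Key eq: (k + 1)·f(k+1) = (k + 6)·f(k) + (k**2 + 17*k/3 + 8).
d = 5 from the (1,1,2) case.
Solve for f: f(k) = k*(k + 2)*(k + 3)*(k**2 + 10*k + 29)/60 (degree 5 ≤ 5).
Certificate R = B(k−1)f/C = k*(k + 2)*(k + 6)*(k**2 + 10*k + 29)/(20*(3*k + 8)) gives s_k = k*(k**2 + 10*k + 29)/(4*(k**3 + 10*k**2 + 29*k + 20)).
Δs = 5*(3*k + 8)/(k**5 + 18*k**4 + 121*k**3 + 372*k**2 + 508*k + 240), as required.
Σ_(k=1)^n t_k = s_(n+1) − s_(1) = ((n**3 + 13*n**2 + 52*n + 40)/(4*(n**3 + 13*n**2 + 52*n + 60))) − (1/6), i.e. n*(n**2 + 13*n + 52)/(12*(n**3 + 13*n**2 + 52*n + 60)).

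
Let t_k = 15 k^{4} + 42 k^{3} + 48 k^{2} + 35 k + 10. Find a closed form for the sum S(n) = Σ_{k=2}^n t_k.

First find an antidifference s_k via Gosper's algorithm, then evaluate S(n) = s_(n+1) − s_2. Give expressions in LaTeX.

S(n) = 3 n^{5} + 18 n^{4} + 42 n^{3} + 52 n^{2} + 35 n - 150

Step 1: r(k) = (15*k**4 + 102*k**3 + 264*k**2 + 317*k + 150)/(15*k**4 + 42*k**3 + 48*k**2 + 35*k + 10).
Factor: A=1; B=1; C=k**4 + 14*k**3/5 + 16*k**2/5 + 7*k/3 + 2/3.
f must satisfy (1)·f(k+1) − (1)·f(k) = k**4 + 14*k**3/5 + 16*k**2/5 + 7*k/3 + 2/3.
d = 5 from the (0,0,4) case.
Solve for f: f(k) = k**2*(3*k**3 + 3*k**2 + 4)/15 (degree 5 ≤ 5).
Certificate R = B(k−1)f/C = k**2*(3*k**3 + 3*k**2 + 4)/(15*k**4 + 42*k**3 + 48*k**2 + 35*k + 10) gives s_k = k**2*(3*k**3 + 3*k**2 + 4).
Δs = 15*k**4 + 42*k**3 + 48*k**2 + 35*k + 10, as required.
s_(n+1) = 3*n**5 + 18*n**4 + 42*n**3 + 52*n**2 + 35*n + 10 and s_(2) = 160, so S(n) = 3*n**5 + 18*n**4 + 42*n**3 + 52*n**2 + 35*n - 150.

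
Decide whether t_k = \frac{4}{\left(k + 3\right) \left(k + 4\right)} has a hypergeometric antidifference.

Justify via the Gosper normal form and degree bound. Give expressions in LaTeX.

Yes. s_k = \frac{4 k}{3 \left(k + 3\right)}.

r(k) = (k + 3)/(k + 5) after simplifying.
Take A(k)=k + 3, B(k)=k + 5, C(k)=1.
Need (k + 3)·f(k+1) − (k + 4)·f(k) = 1.
d = 1 from the (1,1,0) case.
A polynomial solution: f(k) = k/3.
Certificate R = B(k−1)f/C = k*(k + 4)/3 gives s_k = 4*k/(3*(k + 3)).
Check: Δs_k = 4/(k**2 + 7*k + 12). ✓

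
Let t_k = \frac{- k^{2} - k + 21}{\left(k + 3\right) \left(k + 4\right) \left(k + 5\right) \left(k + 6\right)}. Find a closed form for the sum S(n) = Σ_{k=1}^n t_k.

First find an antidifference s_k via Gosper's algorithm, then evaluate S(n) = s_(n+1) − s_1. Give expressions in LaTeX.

t_(k+1)/t_k = (k + 3)*(k + (k + 1)**2 - 20)/((k + 7)*(k**2 + k - 21)).
Factor: A=k + 3; B=k + 7; C=k**2 + k - 21.
Solve (k + 3)·f(k+1) − (k + 6)·f(k) = k**2 + k - 21.
deg f ≤ 3 (via 1,1,2).
Solve for f: f(k) = -k*(k**2 + 42*k + 167)/30 (degree 3 ≤ 3).
So s_k = (B(k−1)f/C)·t_k = (-k*(k + 6)*(k**2 + 42*k + 167)/(30*(k**2 + k - 21)))·t_k = k*(k**2 + 42*k + 167)/(30*(k + 3)*(k + 4)*(k + 5)).
Δs = (-k**2 - k + 21)/(k**4 + 18*k**3 + 119*k**2 + 342*k + 360), as required.
Σ_(k=1)^n t_k = s_(n+1) − s_(1) = ((n**3 + 45*n**2 + 254*n + 210)/(30*(n**3 + 15*n**2 + 74*n + 120))) − (7/120), i.e. n*(-n**2 + 25*n + 166)/(40*(n**3 + 15*n**2 + 74*n + 120)).

S(n) = \frac{n \left(- n^{2} + 25 n + 166\right)}{40 \left(n^{3} + 15 n^{2} + 74 n + 120\right)}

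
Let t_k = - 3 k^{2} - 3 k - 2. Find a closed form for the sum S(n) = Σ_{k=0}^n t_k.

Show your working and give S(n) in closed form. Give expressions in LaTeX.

S(n) = - n^{3} - 3 n^{2} - 4 n - 2

Compute t_(k+1)/t_k: get (3*k**2 + 9*k + 8)/(3*k**2 + 3*k + 2).
Factor: A=1; B=1; C=k**2 + k + 2/3.
f must satisfy (1)·f(k+1) − (1)·f(k) = k**2 + k + 2/3.
Degrees (0,0,2) ⇒ d ≤ 3.
Coefficient equations give f(k) = k*(k**2 + 1)/3.
R(k) = B(k−1)·f(k)/C(k) = k*(k**2 + 1)/(3*k**2 + 3*k + 2); s_k = R·t_k = -k**3 - k.
Verify: k**3 - (k + 1)**3 - 1 matches t_k.
Evaluate: s_(n+1) = -n**3 - 3*n**2 - 4*n - 2; subtract s_(0) = 0 ⇒ S(n) = -n**3 - 3*n**2 - 4*n - 2.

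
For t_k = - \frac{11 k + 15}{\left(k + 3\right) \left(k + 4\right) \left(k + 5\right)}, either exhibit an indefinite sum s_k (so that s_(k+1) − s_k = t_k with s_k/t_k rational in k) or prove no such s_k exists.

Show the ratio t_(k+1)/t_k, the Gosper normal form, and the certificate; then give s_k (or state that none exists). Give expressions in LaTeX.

Step 1: r(k) = (k + 3)*(11*k + 26)/((k + 6)*(11*k + 15)).
Factor: A=k + 3; B=k + 6; C=k + 15/11.
Set up (k + 3)·f(k+1) − (k + 5)·f(k) − (k + 15/11) = 0.
From deg A=1, deg B=1, deg C=1: d=2.
Match coefficients ⇒ f(k) = k*(2*k + 3)/11.
R(k) = B(k−1)·f(k)/C(k) = k*(k + 5)*(2*k + 3)/(11*k + 15); s_k = R·t_k = k*(-2*k - 3)/((k + 3)*(k + 4)).
Check: Δs_k = (-11*k - 15)/(k**3 + 12*k**2 + 47*k + 60). ✓

s_k = \frac{k \left(- 2 k - 3\right)}{\left(k + 3\right) \left(k + 4\right)}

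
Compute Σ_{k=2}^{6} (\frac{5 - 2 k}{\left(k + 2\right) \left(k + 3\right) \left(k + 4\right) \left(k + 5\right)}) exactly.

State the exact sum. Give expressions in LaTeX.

Σ = -1/440

Ratio r(k) = (k + 2)*(2*k - 3)/((k + 6)*(2*k - 5)).
Take A(k)=k + 2, B(k)=k + 6, C(k)=k - 5/2.
Need (k + 2)·f(k+1) − (k + 5)·f(k) = k - 5/2.
Bound: deg f ≤ 3.
Solving with deg f ≤ 3: f(k) = -k*(k**2 + 9*k + 50)/48.
So s_k = (B(k−1)f/C)·t_k = (-k*(k + 5)*(k**2 + 9*k + 50)/(24*(2*k - 5)))·t_k = k*(k**2 + 9*k + 50)/(24*(k + 2)*(k + 3)*(k + 4)).
Verify: (5 - 2*k)/(k**4 + 14*k**3 + 71*k**2 + 154*k + 120) matches t_k.
Evaluate s at k=7 and k=2: 21/440 and 1/20; difference -1/440.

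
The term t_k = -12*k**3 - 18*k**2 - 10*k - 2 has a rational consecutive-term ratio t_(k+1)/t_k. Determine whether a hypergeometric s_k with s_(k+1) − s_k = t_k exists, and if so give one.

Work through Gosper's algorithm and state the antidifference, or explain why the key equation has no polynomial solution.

Ratio r(k) = (6*k**3 + 27*k**2 + 41*k + 21)/(6*k**3 + 9*k**2 + 5*k + 1).
Take A(k)=1, B(k)=1, C(k)=k**3 + 3*k**2/2 + 5*k/6 + 1/6.
Solve (1)·f(k+1) − (1)·f(k) = k**3 + 3*k**2/2 + 5*k/6 + 1/6.
Bound: deg f ≤ 4.
A polynomial solution: f(k) = k**2*(3*k**2 - 1)/12.
Certificate R = B(k−1)f/C = k**2*(3*k**2 - 1)/(2*(2*k + 1)*(3*k**2 + 3*k + 1)) gives s_k = -3*k**4 + k**2.
s_(k+1) − s_k = -12*k**3 - 18*k**2 - 10*k - 2 = t_k.

s_k = -3*k**4 + k**2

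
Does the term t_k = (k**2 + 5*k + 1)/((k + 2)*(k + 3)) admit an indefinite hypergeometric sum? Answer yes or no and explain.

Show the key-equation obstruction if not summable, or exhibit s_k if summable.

Yes. s_k = k*(2*k - 1)/(2*(k + 2)).

r(k) = (k + 2)*(5*k + (k + 1)**2 + 6)/((k + 4)*(k**2 + 5*k + 1)) after simplifying.
Factor: A=k + 2; B=k + 4; C=k**2 + 5*k + 1.
f must satisfy (k + 2)·f(k+1) − (k + 3)·f(k) = k**2 + 5*k + 1.
Degrees (1,1,2) ⇒ d ≤ 2.
Coefficient equations give f(k) = k*(2*k - 1)/2.
R(k) = B(k−1)·f(k)/C(k) = k*(k + 3)*(2*k - 1)/(2*(k**2 + 5*k + 1)); s_k = R·t_k = k*(2*k - 1)/(2*(k + 2)).
Δs = (k**2 + 5*k + 1)/(k**2 + 5*k + 6), as required.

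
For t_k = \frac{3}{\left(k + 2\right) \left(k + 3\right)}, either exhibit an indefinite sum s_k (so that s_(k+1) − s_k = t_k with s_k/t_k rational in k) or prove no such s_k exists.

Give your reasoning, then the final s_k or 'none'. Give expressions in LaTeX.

s_k = \frac{3 k}{2 \left(k + 2\right)}

t_(k+1)/t_k = (k + 2)/(k + 4).
Normal form (A,B,C) = (k + 2, k + 4, 1).
Key eq: (k + 2)·f(k+1) = (k + 3)·f(k) + (1).
Degrees (1,1,0) ⇒ d ≤ 1.
Solving with deg f ≤ 1: f(k) = k/2.
Then R = B(k−1)f/C = k*(k + 3)/2, so s_k = R(k)·t_k = 3*k/(2*(k + 2)).
s_(k+1) − s_k = 3/(k**2 + 5*k + 6) = t_k.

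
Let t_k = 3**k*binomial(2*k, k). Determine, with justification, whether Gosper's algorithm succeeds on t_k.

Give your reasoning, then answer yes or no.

t_(k+1)/t_k = 6*(2*k + 1)/(k + 1).
Take A(k)=12*k + 6, B(k)=k + 1, C(k)=1.
Solve (12*k + 6)·f(k+1) − (k)·f(k) = 1.
deg f ≤ -1 (via 1,1,0).
Negative degree bound (-1): no f exists, t_k not Gosper-summable.

No; the degree bound rules out any f.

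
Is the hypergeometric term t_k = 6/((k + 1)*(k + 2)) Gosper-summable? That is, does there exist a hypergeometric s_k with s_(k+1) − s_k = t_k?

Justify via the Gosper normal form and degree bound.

Compute t_(k+1)/t_k: get (k + 1)/(k + 3).
Gosper form: A/B · C(k+1)/C(k) with A=k + 1, B=k + 3, C=1.
Set up (k + 1)·f(k+1) − (k + 2)·f(k) − (1) = 0.
From deg A=1, deg B=1, deg C=0: d=1.
Solve for f: f(k) = k (degree 1 ≤ 1).
R(k) = B(k−1)·f(k)/C(k) = k*(k + 2); s_k = R·t_k = 6*k/(k + 1).
Δs = 6/(k**2 + 3*k + 2), as required.

Yes. s_k = 6*k/(k + 1).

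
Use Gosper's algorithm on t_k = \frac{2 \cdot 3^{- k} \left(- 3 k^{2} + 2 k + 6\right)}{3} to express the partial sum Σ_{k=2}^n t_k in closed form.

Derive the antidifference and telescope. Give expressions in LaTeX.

t_(k+1)/t_k = (3*k**2 + 4*k - 5)/(3*(3*k**2 - 2*k - 6)).
A = 1/3, B = 1, C = k**2 - 2*k/3 - 2.
Set up (1/3)·f(k+1) − (1)·f(k) − (k**2 - 2*k/3 - 2) = 0.
d = 2 from the (0,0,2) case.
Match coefficients ⇒ f(k) = -(k - 1)*(3*k + 4)/2.
Certificate R = B(k−1)f/C = -3*(k - 1)*(3*k + 4)/(2*(3*k**2 - 2*k - 6)) gives s_k = (3*k**2 + k - 4)/3**k.
Verify: 2*(-3*k**2 + 2*k + 6)/(3*3**k) matches t_k.
s_(n+1) = 3**(-n - 1)*n*(3*n + 7) and s_(2) = 10/9, so S(n) = 3**(-n - 2)*(-10*3**n + 9*n**2 + 21*n).

S(n) = 3^{- n - 2} \left(- 10 \cdot 3^{n} + 9 n^{2} + 21 n\right)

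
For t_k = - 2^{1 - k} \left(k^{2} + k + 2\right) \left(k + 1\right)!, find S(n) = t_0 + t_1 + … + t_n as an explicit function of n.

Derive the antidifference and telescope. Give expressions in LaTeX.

t_(k+1)/t_k = (k + 2)*(k + (k + 1)**2 + 3)/(2*(k**2 + k + 2)).
Gosper form: A/B · C(k+1)/C(k) with A=k/2 + 1, B=1, C=k**2 + k + 2.
f must satisfy (k/2 + 1)·f(k+1) − (1)·f(k) = k**2 + k + 2.
From deg A=1, deg B=0, deg C=2: d=1.
Solve for f: f(k) = 2*k (degree 1 ≤ 1).
Then R = B(k−1)f/C = 2*k/(k**2 + k + 2), so s_k = R(k)·t_k = -2**(2 - k)*k*factorial(k + 1).
Check: Δs_k = -2**(1 - k)*(k**2 + k + 2)*factorial(k + 1). ✓
Telescope: S(n) = s_(n+1) − s_(0) = -2**(1 - n)*(n + 1)*factorial(n + 2) − (0) = -2**(1 - n)*(n + 1)*factorial(n + 2).

S(n) = - 2^{1 - n} \left(n + 1\right) \left(n + 2\right)!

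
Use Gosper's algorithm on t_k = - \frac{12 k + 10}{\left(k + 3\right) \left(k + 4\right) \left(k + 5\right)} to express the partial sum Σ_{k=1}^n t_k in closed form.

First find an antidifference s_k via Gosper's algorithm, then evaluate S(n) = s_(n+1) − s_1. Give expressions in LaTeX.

S(n) = \frac{n \left(- 7 n - 15\right)}{4 \left(n^{2} + 9 n + 20\right)}

Compute t_(k+1)/t_k: get (k + 3)*(6*k + 11)/((k + 6)*(6*k + 5)).
So A=k + 3 and B=k + 6, with C=k + 5/6.
Key eq: (k + 3)·f(k+1) = (k + 5)·f(k) + (k + 5/6).
d = 2 from the (1,1,1) case.
Match coefficients ⇒ f(k) = k*(23*k + 17)/144.
So s_k = (B(k−1)f/C)·t_k = (k*(k + 5)*(23*k + 17)/(24*(6*k + 5)))·t_k = -k*(23*k + 17)/(12*(k + 3)*(k + 4)).
Δs = 2*(-6*k - 5)/(k**3 + 12*k**2 + 47*k + 60), as required.
Telescope: S(n) = s_(n+1) − s_(1) = (-23*n**2 - 63*n - 40)/(12*(n**2 + 9*n + 20)) − (-1/6) = n*(-7*n - 15)/(4*(n**2 + 9*n + 20)).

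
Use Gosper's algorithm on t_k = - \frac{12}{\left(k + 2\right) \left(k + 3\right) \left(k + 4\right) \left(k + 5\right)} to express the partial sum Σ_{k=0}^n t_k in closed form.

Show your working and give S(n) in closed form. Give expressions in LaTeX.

Ratio r(k) = (k + 2)/(k + 6).
Factor: A=k + 2; B=k + 6; C=1.
Set up (k + 2)·f(k+1) − (k + 5)·f(k) − (1) = 0.
Degrees (1,1,0) ⇒ d ≤ 3.
Match coefficients ⇒ f(k) = k*(k**2 + 9*k + 26)/72.
Certificate R = B(k−1)f/C = k*(k + 5)*(k**2 + 9*k + 26)/72 gives s_k = k*(-k**2 - 9*k - 26)/(6*(k + 2)*(k + 3)*(k + 4)).
Check: Δs_k = -12/(k**4 + 14*k**3 + 71*k**2 + 154*k + 120). ✓
s_(n+1) = (-n**3 - 12*n**2 - 47*n - 36)/(6*(n**3 + 12*n**2 + 47*n + 60)) and s_(0) = 0, so S(n) = (-n**3 - 12*n**2 - 47*n - 36)/(6*(n**3 + 12*n**2 + 47*n + 60)).

S(n) = \frac{- n^{3} - 12 n^{2} - 47 n - 36}{6 \left(n^{3} + 12 n^{2} + 47 n + 60\right)}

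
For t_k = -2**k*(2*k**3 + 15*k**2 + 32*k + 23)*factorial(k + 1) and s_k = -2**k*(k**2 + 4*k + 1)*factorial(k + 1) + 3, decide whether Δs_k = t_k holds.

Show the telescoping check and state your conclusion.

s_(k+1) = -2**(k + 1)*(4*k + (k + 1)**2 + 5)*factorial(k + 2) + 3
s_(k+1) − s_k = -2**k*(2*k**3 + 15*k**2 + 32*k + 23)*factorial(k + 1)
(s_(k+1) − s_k) − t_k = 0

Valid: the claim telescopes to t_k.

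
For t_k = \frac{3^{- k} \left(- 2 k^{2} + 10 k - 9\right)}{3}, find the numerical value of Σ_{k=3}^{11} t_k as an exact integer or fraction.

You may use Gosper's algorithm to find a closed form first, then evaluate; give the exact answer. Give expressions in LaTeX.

Compute t_(k+1)/t_k: get (2*k**2 - 6*k + 1)/(3*(2*k**2 - 10*k + 9)).
Gosper form: A/B · C(k+1)/C(k) with A=1/3, B=1, C=k**2 - 5*k + 9/2.
Solve (1/3)·f(k+1) − (1)·f(k) = k**2 - 5*k + 9/2.
d = 2 from the (0,0,2) case.
Solve for f: f(k) = -3*(k - 3)*(k - 1)/2 (degree 2 ≤ 2).
So s_k = (B(k−1)f/C)·t_k = (-3*(k - 3)*(k - 1)/(2*k**2 - 10*k + 9))·t_k = (k**2 - 4*k + 3)/3**k.
Verify: (-2*k**2 + 10*k - 9)/(3*3**k) matches t_k.
Telescoping: Σ = s_(12) − s_(3) = 11/59049 − (0) = 11/59049.

Σ = 11/59049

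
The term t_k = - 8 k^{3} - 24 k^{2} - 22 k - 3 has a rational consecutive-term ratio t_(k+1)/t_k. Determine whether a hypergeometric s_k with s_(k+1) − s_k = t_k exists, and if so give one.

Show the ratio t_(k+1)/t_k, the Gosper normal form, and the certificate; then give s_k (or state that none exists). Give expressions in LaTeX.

s_k = k \left(- 2 k^{3} - 4 k^{2} - k + 4\right)

Compute t_(k+1)/t_k: get (8*k**3 + 48*k**2 + 94*k + 57)/(8*k**3 + 24*k**2 + 22*k + 3).
Take A(k)=1, B(k)=1, C(k)=k**3 + 3*k**2 + 11*k/4 + 3/8.
Key eq: (1)·f(k+1) = (1)·f(k) + (k**3 + 3*k**2 + 11*k/4 + 3/8).
deg f ≤ 4 (via 0,0,3).
Solving with deg f ≤ 4: f(k) = k*(2*k**3 + 4*k**2 + k - 4)/8.
So s_k = (B(k−1)f/C)·t_k = (k*(2*k**3 + 4*k**2 + k - 4)/(8*k**3 + 24*k**2 + 22*k + 3))·t_k = k*(-2*k**3 - 4*k**2 - k + 4).
Δs = -8*k**3 - 24*k**2 - 22*k - 3, as required.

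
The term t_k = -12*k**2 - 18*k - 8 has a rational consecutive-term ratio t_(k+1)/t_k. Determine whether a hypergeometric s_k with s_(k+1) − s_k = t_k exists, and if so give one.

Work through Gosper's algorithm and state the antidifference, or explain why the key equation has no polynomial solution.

s_k = k*(-4*k**2 - 3*k - 1)

The ratio is (6*k**2 + 21*k + 19)/(6*k**2 + 9*k + 4).
Normal form (A,B,C) = (1, 1, k**2 + 3*k/2 + 2/3).
Need (1)·f(k+1) − (1)·f(k) = k**2 + 3*k/2 + 2/3.
d = 3 from the (0,0,2) case.
A polynomial solution: f(k) = k*(4*k**2 + 3*k + 1)/12.
Get s_k = R·t_k = k*(-4*k**2 - 3*k - 1) with R(k) = B(k−1)f(k)/C(k) = k*(4*k**2 + 3*k + 1)/(2*(6*k**2 + 9*k + 4)).
Verify: -12*k**2 - 18*k - 8 matches t_k.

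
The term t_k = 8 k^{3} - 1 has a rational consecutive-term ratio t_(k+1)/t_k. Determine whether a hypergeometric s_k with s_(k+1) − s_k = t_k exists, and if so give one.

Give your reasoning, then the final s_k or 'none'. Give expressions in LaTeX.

s_k = k \left(2 k^{3} - 4 k^{2} + 2 k - 1\right)

The ratio is (8*(k + 1)**3 - 1)/(8*k**3 - 1).
A = 1, B = 1, C = k**3 - 1/8.
Key eq: (1)·f(k+1) = (1)·f(k) + (k**3 - 1/8).
deg f ≤ 4 (via 0,0,3).
Coefficient equations give f(k) = k*(2*k**3 - 4*k**2 + 2*k - 1)/8.
So s_k = (B(k−1)f/C)·t_k = (k*(2*k**3 - 4*k**2 + 2*k - 1)/((2*k - 1)*(4*k**2 + 2*k + 1)))·t_k = k*(2*k**3 - 4*k**2 + 2*k - 1).
Δs = 8*k**3 - 1, as required.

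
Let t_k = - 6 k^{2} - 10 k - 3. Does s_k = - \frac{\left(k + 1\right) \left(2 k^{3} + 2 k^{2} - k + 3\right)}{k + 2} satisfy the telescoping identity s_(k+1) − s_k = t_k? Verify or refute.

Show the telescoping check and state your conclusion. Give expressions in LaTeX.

s_(k+1) = -(k + 2)*(-k + 2*(k + 1)**3 + 2*(k + 1)**2 + 2)/(k + 3)
s_(k+1) − s_k = 3*(-2*k**4 - 12*k**3 - 23*k**2 - 17*k - 5)/(k**2 + 5*k + 6)
(s_(k+1) − s_k) − t_k = (4*k**3 + 20*k**2 + 24*k + 3)/(k**2 + 5*k + 6)

Invalid: residual \frac{4 k^{3} + 20 k^{2} + 24 k + 3}{k^{2} + 5 k + 6} ≠ 0.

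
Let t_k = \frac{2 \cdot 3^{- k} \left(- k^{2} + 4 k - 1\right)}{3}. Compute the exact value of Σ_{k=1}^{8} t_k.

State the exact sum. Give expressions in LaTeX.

The ratio is (k**2 - 2*k - 2)/(3*(k**2 - 4*k + 1)).
Normal form (A,B,C) = (1/3, 1, k**2 - 4*k + 1).
Need (1/3)·f(k+1) − (1)·f(k) = k**2 - 4*k + 1.
deg f ≤ 2 (via 0,0,2).
A polynomial solution: f(k) = -3*k*(k - 3)/2.
Get s_k = R·t_k = k*(k - 3)/3**k with R(k) = B(k−1)f(k)/C(k) = -3*k*(k - 3)/(2*(k**2 - 4*k + 1)).
s_(k+1) − s_k = 2*(-k**2 + 4*k - 1)/(3*3**k) = t_k.
Evaluate s at k=9 and k=1: 2/729 and -2/3; difference 488/729.

Σ = 488/729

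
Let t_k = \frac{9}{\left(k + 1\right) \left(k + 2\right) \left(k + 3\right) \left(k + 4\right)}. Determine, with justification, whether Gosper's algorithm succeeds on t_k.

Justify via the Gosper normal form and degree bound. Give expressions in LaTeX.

r(k) = (k + 1)/(k + 5) after simplifying.
Gosper form: A/B · C(k+1)/C(k) with A=k + 1, B=k + 5, C=1.
Solve (k + 1)·f(k+1) − (k + 4)·f(k) = 1.
deg f ≤ 3 (via 1,1,0).
Solving with deg f ≤ 3: f(k) = k*(k**2 + 6*k + 11)/18.
Get s_k = R·t_k = k*(k**2 + 6*k + 11)/(2*(k + 1)*(k + 2)*(k + 3)) with R(k) = B(k−1)f(k)/C(k) = k*(k + 4)*(k**2 + 6*k + 11)/18.
Check: Δs_k = 9/(k**4 + 10*k**3 + 35*k**2 + 50*k + 24). ✓

Yes. s_k = \frac{k \left(k^{2} + 6 k + 11\right)}{2 \left(k + 1\right) \left(k + 2\right) \left(k + 3\right)}.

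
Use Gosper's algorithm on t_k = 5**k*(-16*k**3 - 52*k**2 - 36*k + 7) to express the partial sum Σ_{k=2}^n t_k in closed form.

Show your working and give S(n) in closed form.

S(n) = -20*5**n*n**3 - 50*5**n*n**2 - 35*5**n*n + 10*5**n + 475

r(k) = 5*(16*k**3 + 100*k**2 + 188*k + 97)/(16*k**3 + 52*k**2 + 36*k - 7) after simplifying.
A = 5, B = 1, C = k**3 + 13*k**2/4 + 9*k/4 - 7/16.
Solve (5)·f(k+1) − (1)·f(k) = k**3 + 13*k**2/4 + 9*k/4 - 7/16.
From deg A=0, deg B=0, deg C=3: d=3.
Solve for f: f(k) = (4*k**3 - 2*k**2 - k - 3)/16 (degree 3 ≤ 3).
R(k) = B(k−1)·f(k)/C(k) = (4*k**3 - 2*k**2 - k - 3)/(16*k**3 + 52*k**2 + 36*k - 7); s_k = R·t_k = 5**k*(-4*k**3 + 2*k**2 + k + 3).
Verify: 5**k*(-16*k**3 - 52*k**2 - 36*k + 7) matches t_k.
Σ_(k=2)^n t_k = s_(n+1) − s_(2) = (5**(n + 1)*(-4*n**3 - 10*n**2 - 7*n + 2)) − (-475), i.e. -20*5**n*n**3 - 50*5**n*n**2 - 35*5**n*n + 10*5**n + 475.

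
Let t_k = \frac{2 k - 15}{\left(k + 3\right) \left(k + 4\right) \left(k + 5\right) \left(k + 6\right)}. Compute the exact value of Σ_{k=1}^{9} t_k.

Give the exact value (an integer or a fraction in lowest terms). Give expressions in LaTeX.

Σ = -99/3640

Ratio r(k) = (k + 3)*(2*k - 13)/((k + 7)*(2*k - 15)).
So A=k + 3 and B=k + 7, with C=k - 15/2.
f must satisfy (k + 3)·f(k+1) − (k + 6)·f(k) = k - 15/2.
From deg A=1, deg B=1, deg C=1: d=3.
Match coefficients ⇒ f(k) = -k*(k**2 + 12*k + 62)/30.
R(k) = B(k−1)·f(k)/C(k) = -k*(k + 6)*(k**2 + 12*k + 62)/(15*(2*k - 15)); s_k = R·t_k = k*(-k**2 - 12*k - 62)/(15*(k + 3)*(k + 4)*(k + 5)).
Δs = (2*k - 15)/(k**4 + 18*k**3 + 119*k**2 + 342*k + 360), as required.
Telescoping: Σ = s_(10) − s_(1) = -94/1365 − (-1/24) = -99/3640.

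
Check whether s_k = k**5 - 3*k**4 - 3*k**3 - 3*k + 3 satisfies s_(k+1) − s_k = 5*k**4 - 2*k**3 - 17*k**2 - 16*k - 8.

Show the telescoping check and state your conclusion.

Valid — Δs_k = t_k.

s_(k+1) = -3*k + (k + 1)**5 - 3*(k + 1)**4 - 3*(k + 1)**3
s_(k+1) − s_k = 5*k**4 - 2*k**3 - 17*k**2 - 16*k - 8
(s_(k+1) − s_k) − t_k = 0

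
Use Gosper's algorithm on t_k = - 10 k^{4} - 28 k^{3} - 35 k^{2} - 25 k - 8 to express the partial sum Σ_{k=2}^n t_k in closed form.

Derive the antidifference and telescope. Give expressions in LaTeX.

S(n) = - 2 n^{5} - 12 n^{4} - 29 n^{3} - 37 n^{2} - 26 n + 106

r(k) = (10*k**4 + 68*k**3 + 179*k**2 + 219*k + 106)/(10*k**4 + 28*k**3 + 35*k**2 + 25*k + 8) after simplifying.
Factor: A=1; B=1; C=k**4 + 14*k**3/5 + 7*k**2/2 + 5*k/2 + 4/5.
f must satisfy (1)·f(k+1) − (1)·f(k) = k**4 + 14*k**3/5 + 7*k**2/2 + 5*k/2 + 4/5.
Degrees (0,0,4) ⇒ d ≤ 5.
A polynomial solution: f(k) = k*(k + 1)*(2*k**3 + k + 1)/10.
Certificate R = B(k−1)f/C = k*(2*k**3 + k + 1)/(10*k**3 + 18*k**2 + 17*k + 8) gives s_k = k*(-2*k**4 - 2*k**3 - k**2 - 2*k - 1).
s_(k+1) − s_k = -10*k**4 - 28*k**3 - 35*k**2 - 25*k - 8 = t_k.
Telescope: S(n) = s_(n+1) − s_(2) = -2*n**5 - 12*n**4 - 29*n**3 - 37*n**2 - 26*n - 8 − (-114) = -2*n**5 - 12*n**4 - 29*n**3 - 37*n**2 - 26*n + 106.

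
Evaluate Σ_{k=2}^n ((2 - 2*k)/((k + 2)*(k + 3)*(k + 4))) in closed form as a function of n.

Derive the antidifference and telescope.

Step 1: r(k) = k*(k + 2)/((k - 1)*(k + 5)).
Take A(k)=k + 2, B(k)=k + 5, C(k)=k - 1.
Set up (k + 2)·f(k+1) − (k + 4)·f(k) − (k - 1) = 0.
Degrees (1,1,1) ⇒ d ≤ 2.
Match coefficients ⇒ f(k) = k*(k - 7)/12.
So s_k = (B(k−1)f/C)·t_k = (k*(k - 7)*(k + 4)/(12*(k - 1)))·t_k = -k*(k - 7)/(6*(k + 2)*(k + 3)).
Δs = 2*(1 - k)/(k**3 + 9*k**2 + 26*k + 24), as required.
s_(n+1) = (-n**2 + 5*n + 6)/(6*(n**2 + 7*n + 12)) and s_(2) = 1/12, so S(n) = n*(1 - n)/(4*(n**2 + 7*n + 12)).

S(n) = n*(1 - n)/(4*(n**2 + 7*n + 12))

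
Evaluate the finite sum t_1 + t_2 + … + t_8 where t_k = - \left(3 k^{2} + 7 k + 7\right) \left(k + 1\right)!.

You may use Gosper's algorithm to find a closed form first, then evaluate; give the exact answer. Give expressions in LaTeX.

Σ = -101606392

The ratio is (k + 2)*(7*k + 3*(k + 1)**2 + 14)/(3*k**2 + 7*k + 7).
Take A(k)=k + 2, B(k)=1, C(k)=k**2 + 7*k/3 + 7/3.
f must satisfy (k + 2)·f(k+1) − (1)·f(k) = k**2 + 7*k/3 + 7/3.
d = 1 from the (1,0,2) case.
Coefficient equations give f(k) = (3*k + 1)/3.
R(k) = B(k−1)·f(k)/C(k) = (3*k + 1)/(3*k**2 + 7*k + 7); s_k = R·t_k = -(3*k + 1)*factorial(k + 1).
s_(k+1) − s_k = -(3*k**2 + 7*k + 7)*factorial(k + 1) = t_k.
Σ_(k=1)^(8) t_k = s_(9) − s_(1) = -101606400 − (-8) = -101606392.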